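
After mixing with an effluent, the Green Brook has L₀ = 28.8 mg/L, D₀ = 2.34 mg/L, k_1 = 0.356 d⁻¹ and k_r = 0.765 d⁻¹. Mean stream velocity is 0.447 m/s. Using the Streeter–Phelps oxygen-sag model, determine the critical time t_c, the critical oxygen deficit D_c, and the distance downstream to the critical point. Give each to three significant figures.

t_c ≈ 1.63 d; D_c ≈ 7.50 mg/L; x_c ≈ 63.0 km

t_c = [1/(k_r−k_1)] ln[(k_r/k_1)(1 − D₀(k_r−k_1)/(k_1 L₀))]
= [1/(0.765−0.356)] ln[(0.765/0.356)(1 − 2.34×0.4090/(0.356×28.8))]
= (1/0.4090) ln[2.149 × 0.9067] = 2.445 × ln(1.948) = 2.445 × 0.6670 = 1.631 d.
D_c = (k_1/k_r) L₀ e^(−k_1 t_c) = (0.356/0.765) × 28.8 × e^(−0.356×1.631) = 0.4654 × 28.8 × 0.5596 = 7.500 mg/L.
x_c = v t_c = 0.447 m/s × 1.631 d × 86400 s/d = 62980 m ≈ 63.0 km.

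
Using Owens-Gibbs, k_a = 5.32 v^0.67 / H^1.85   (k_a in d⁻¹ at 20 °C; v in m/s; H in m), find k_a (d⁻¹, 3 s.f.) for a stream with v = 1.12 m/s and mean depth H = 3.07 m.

k_a = 5.32 × 1.12^0.67 / 3.07^1.85 = 5.32 × 1.079 / 7.965 = 0.7206 d⁻¹.

k_a ≈ 0.721 d⁻¹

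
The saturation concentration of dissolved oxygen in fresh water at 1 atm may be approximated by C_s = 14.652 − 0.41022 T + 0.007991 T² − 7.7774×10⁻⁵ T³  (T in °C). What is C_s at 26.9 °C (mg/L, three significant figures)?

C_s ≈ 7.89 mg/L

C_s = 14.652 − 0.41022×26.9 + 0.007991×26.9² − 7.7774×10⁻⁵×26.9³ = 7.886 mg/L.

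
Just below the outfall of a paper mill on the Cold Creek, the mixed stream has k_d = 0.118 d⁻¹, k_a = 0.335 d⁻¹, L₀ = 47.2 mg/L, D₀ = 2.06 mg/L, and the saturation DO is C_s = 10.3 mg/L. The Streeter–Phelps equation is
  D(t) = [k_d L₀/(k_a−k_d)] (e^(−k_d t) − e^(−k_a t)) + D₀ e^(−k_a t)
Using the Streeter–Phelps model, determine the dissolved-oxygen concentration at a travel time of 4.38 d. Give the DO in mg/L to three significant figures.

DO ≈ 0.435 mg/L

k_d L₀/(k_a−k_d) = 0.118×47.2/(0.335−0.118) = 5.570/0.2170 = 25.67 mg/L.
e^(−k_d t) = e^(−0.118×4.380) = 0.5964; e^(−k_a t) = e^(−0.335×4.380) = 0.2305.
D = 25.67 × (0.5964 − 0.2305) + 2.06 × 0.2305 = 9.390 + 0.4749 = 9.865 mg/L.
DO = C_s − D = 10.3 − 9.865 = 0.4349 mg/L.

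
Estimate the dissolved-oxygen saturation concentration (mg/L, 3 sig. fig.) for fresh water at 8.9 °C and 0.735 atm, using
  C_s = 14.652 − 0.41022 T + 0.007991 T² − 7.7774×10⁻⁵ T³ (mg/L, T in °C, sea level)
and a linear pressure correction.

At sea level: C_s = 14.652 − 0.41022×8.9 + 0.007991×8.9² − 7.7774×10⁻⁵×8.9³ = 11.58 mg/L.
Pressure correction: C_s' = 11.58 × 0.735 = 8.511 mg/L.

C_s ≈ 8.51 mg/L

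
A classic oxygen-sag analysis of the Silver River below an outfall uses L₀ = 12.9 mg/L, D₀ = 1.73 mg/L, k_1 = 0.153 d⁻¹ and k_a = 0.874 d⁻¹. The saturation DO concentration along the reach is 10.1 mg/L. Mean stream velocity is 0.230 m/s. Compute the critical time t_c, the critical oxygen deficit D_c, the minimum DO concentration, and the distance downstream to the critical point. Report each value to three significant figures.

At the critical point dD/dt = 0, so k_1 L₀ e^(−k_1 t) = k_a D. Substituting D(t) from the Streeter–Phelps equation and solving for t gives
t_c = ln[(k_a/k_1)(1 − D₀(k_a−k_1)/(k_1 L₀))] / (k_a−k_1).
Here k_a−k_1 = 0.7210 d⁻¹ and 1 − D₀(k_a−k_1)/(k_1 L₀) = 1 − 1.73×0.7210/(0.153×12.9) = 0.3680, so
t_c = ln(5.712 × 0.3680) / 0.7210 = 0.7430 / 0.7210 = 1.031 d.
D_c = (k_1/k_a) L₀ e^(−k_1 t_c) = (0.153/0.874) × 12.9 × e^(−0.153×1.031) = 0.1751 × 12.9 × 0.8541 = 1.929 mg/L.
Minimum DO = C_s − D_c = 10.1 − 1.929 = 8.171 mg/L.
x_c = v t_c = 0.230 m/s × 1.031 d × 86400 s/d = 20480 m ≈ 20.5 km.

t_c ≈ 1.03 d; D_c ≈ 1.93 mg/L; min DO ≈ 8.17 mg/L; x_c ≈ 20.5 km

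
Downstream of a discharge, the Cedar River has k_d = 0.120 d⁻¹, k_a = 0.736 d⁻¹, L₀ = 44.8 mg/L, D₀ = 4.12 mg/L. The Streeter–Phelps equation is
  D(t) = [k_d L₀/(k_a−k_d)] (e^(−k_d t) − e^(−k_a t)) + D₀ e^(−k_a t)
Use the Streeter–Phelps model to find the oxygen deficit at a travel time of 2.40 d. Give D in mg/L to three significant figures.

D ≈ 5.76 mg/L

k_d L₀/(k_a−k_d) = 0.120×44.8/(0.736−0.120) = 5.376/0.6160 = 8.727 mg/L.
e^(−k_d t) = e^(−0.120×2.400) = 0.7498; e^(−k_a t) = e^(−0.736×2.400) = 0.1709.
D = 8.727 × (0.7498 − 0.1709) + 4.12 × 0.1709 = 5.051 + 0.7043 = 5.756 mg/L.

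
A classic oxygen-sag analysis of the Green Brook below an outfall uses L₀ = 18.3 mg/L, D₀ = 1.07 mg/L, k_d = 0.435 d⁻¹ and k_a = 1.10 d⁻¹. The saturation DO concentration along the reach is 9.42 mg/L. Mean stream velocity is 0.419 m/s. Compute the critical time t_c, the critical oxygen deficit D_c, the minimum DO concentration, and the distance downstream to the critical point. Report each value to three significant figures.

t_c ≈ 1.25 d; D_c ≈ 4.19 mg/L; min DO ≈ 5.23 mg/L; x_c ≈ 45.4 km

With k_a/k_d = 2.529 and 1 − D₀(k_a−k_d)/(k_d L₀) = 0.9106,
t_c = ln(2.529 × 0.9106) / (1.10 − 0.435) = ln(2.303) / 0.6650 = 0.8341/0.6650 = 1.254 d.
L(t_c) = L₀ e^(−k_d t_c) = 18.3 × 0.5795 = 10.60 mg/L, and at the critical point k_a D_c = k_d L, so D_c = (0.435/1.10) × 10.60 = 4.194 mg/L.
Minimum DO = C_s − D_c = 9.42 − 4.194 = 5.226 mg/L.
x_c = v t_c = 0.419 m/s × 1.254 d × 86400 s/d = 45410 m ≈ 45.4 km.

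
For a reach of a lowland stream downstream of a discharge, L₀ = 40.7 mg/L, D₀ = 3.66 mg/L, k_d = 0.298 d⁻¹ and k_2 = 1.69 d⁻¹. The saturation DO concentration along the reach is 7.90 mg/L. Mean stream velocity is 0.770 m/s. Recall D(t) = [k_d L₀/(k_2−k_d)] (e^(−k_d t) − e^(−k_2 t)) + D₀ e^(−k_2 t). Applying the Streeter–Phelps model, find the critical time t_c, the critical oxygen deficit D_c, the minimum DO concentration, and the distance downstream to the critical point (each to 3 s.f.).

t_c = [1/(k_2−k_d)] ln[(k_2/k_d)(1 − D₀(k_2−k_d)/(k_d L₀))]
= [1/(1.69−0.298)] ln[(1.69/0.298)(1 − 3.66×1.392/(0.298×40.7))]
= (1/1.392) ln[5.671 × 0.5799] = 0.7184 × ln(3.289) = 0.7184 × 1.191 = 0.8553 d.
L(t_c) = L₀ e^(−k_d t_c) = 40.7 × 0.7750 = 31.54 mg/L, and at the critical point k_2 D_c = k_d L, so D_c = (0.298/1.69) × 31.54 = 5.562 mg/L.
Minimum DO = C_s − D_c = 7.90 − 5.562 = 2.338 mg/L.
x_c = v t_c = 0.770 m/s × 0.8553 d × 86400 s/d = 56900 m ≈ 56.9 km.

t_c ≈ 0.855 d; D_c ≈ 5.56 mg/L; min DO ≈ 2.34 mg/L; x_c ≈ 56.9 km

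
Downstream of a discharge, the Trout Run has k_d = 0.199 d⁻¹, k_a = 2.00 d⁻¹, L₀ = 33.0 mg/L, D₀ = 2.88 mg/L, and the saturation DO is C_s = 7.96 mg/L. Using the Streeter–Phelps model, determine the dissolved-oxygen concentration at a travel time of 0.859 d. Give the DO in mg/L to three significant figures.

DO ≈ 5.02 mg/L

k_d L₀/(k_a−k_d) = 0.199×33.0/(2.00−0.199) = 6.567/1.801 = 3.646 mg/L.
e^(−k_d t) = e^(−0.199×0.8590) = 0.8429; e^(−k_a t) = e^(−2.00×0.8590) = 0.1794.
D = 3.646 × (0.8429 − 0.1794) + 2.88 × 0.1794 = 2.419 + 0.5167 = 2.936 mg/L.
DO = C_s − D = 7.96 − 2.936 = 5.024 mg/L.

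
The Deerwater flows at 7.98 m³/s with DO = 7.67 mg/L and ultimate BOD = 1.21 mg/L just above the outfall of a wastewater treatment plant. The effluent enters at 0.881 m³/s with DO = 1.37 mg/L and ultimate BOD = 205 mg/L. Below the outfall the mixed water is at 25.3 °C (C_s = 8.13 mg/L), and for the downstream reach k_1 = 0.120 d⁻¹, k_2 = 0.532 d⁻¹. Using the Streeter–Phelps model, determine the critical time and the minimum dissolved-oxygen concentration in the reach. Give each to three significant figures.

t_c ≈ 3.15 d; minimum DO ≈ 4.81 mg/L

Mixed DO = (7.98×7.67 + 0.881×1.37)/(7.98+0.881) = 62.41/8.861 = 7.044 mg/L.
Mixed L₀ = (7.98×1.21 + 0.881×205)/(8.861) = 190.3/8.861 = 21.47 mg/L.
Initial deficit D₀ = C_s − DO₀ = 8.13 − 7.044 = 1.086 mg/L.
t_c = (1/0.4120) ln[(0.532/0.120)(1 − 1.086×0.4120/(0.120×21.47))] = 2.427 × ln(3.663) = 3.151 d.
D_c = (0.120/0.532) × 21.47 × e^(−0.120×3.151) = 0.2256 × 21.47 × 0.6851 = 3.318 mg/L.
Minimum DO = 8.13 − 3.318 = 4.812 mg/L.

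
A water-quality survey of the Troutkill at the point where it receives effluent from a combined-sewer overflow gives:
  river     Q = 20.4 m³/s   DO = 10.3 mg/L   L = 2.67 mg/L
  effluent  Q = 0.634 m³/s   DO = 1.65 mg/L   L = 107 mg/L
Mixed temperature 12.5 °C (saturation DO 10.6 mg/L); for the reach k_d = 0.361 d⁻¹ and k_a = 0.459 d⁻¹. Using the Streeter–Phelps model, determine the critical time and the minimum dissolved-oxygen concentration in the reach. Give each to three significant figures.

Mixed DO = (20.4×10.3 + 0.634×1.65)/(20.4+0.634) = 211.2/21.03 = 10.04 mg/L.
Mixed L₀ = (20.4×2.67 + 0.634×107)/(21.03) = 122.3/21.03 = 5.815 mg/L.
Initial deficit D₀ = C_s − DO₀ = 10.6 − 10.04 = 0.5607 mg/L.
t_c = (1/0.09800) ln[(0.459/0.361)(1 − 0.5607×0.09800/(0.361×5.815))] = 10.20 × ln(1.238) = 2.180 d.
D_c = (0.361/0.459) × 5.815 × e^(−0.361×2.180) = 0.7865 × 5.815 × 0.4552 = 2.082 mg/L.
Minimum DO = 10.6 − 2.082 = 8.518 mg/L.

t_c ≈ 2.18 d; minimum DO ≈ 8.52 mg/L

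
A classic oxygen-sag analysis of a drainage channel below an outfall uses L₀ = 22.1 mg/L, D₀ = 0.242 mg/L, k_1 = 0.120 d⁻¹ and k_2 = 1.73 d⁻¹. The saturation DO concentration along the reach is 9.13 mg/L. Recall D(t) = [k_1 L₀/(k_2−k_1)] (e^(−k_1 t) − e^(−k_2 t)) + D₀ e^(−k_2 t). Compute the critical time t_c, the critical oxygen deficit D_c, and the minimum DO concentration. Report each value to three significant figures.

With k_2/k_1 = 14.42 and 1 − D₀(k_2−k_1)/(k_1 L₀) = 0.8531,
t_c = ln(14.42 × 0.8531) / (1.73 − 0.120) = ln(12.30) / 1.610 = 2.509/1.610 = 1.559 d.
D_c = (k_1/k_2) L₀ e^(−k_1 t_c) = (0.120/1.73) × 22.1 × e^(−0.120×1.559) = 0.06936 × 22.1 × 0.8294 = 1.271 mg/L.
Minimum DO = C_s − D_c = 9.13 − 1.271 = 7.859 mg/L.

t_c ≈ 1.56 d; D_c ≈ 1.27 mg/L; min DO ≈ 7.86 mg/L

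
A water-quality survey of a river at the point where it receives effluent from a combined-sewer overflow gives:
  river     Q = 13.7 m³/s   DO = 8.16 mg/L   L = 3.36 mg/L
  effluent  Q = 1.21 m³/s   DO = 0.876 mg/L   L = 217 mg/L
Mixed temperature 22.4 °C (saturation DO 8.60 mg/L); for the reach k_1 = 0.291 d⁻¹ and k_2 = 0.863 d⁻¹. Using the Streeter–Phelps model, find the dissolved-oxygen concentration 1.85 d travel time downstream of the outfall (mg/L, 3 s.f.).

DO ≈ 4.38 mg/L

Mixed DO = (13.7×8.16 + 1.21×0.876)/(13.7+1.21) = 112.9/14.91 = 7.569 mg/L.
Mixed L₀ = (13.7×3.36 + 1.21×217)/(14.91) = 308.6/14.91 = 20.70 mg/L.
Initial deficit D₀ = C_s − DO₀ = 8.60 − 7.569 = 1.031 mg/L.
D(1.85) = [0.291×20.70/(0.863−0.291)](e^(−0.291×1.85) − e^(−0.863×1.85)) + 1.031 e^(−0.863×1.85)
= 10.53 × (0.5837 − 0.2026) + 1.031 × 0.2026 = 4.222 mg/L.
DO = 8.60 − 4.222 = 4.378 mg/L.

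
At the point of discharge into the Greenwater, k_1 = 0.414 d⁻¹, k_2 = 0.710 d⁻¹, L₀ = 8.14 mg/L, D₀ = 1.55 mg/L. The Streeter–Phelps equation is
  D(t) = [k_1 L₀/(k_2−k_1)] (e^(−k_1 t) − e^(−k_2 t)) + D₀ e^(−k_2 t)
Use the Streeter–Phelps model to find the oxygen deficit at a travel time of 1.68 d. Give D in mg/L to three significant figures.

k_1 L₀/(k_2−k_1) = 0.414×8.14/(0.710−0.414) = 3.370/0.2960 = 11.38 mg/L.
e^(−k_1 t) = e^(−0.414×1.680) = 0.4988; e^(−k_2 t) = e^(−0.710×1.680) = 0.3034.
D = 11.38 × (0.4988 − 0.3034) + 1.55 × 0.3034 = 2.225 + 0.4702 = 2.695 mg/L.

D ≈ 2.70 mg/L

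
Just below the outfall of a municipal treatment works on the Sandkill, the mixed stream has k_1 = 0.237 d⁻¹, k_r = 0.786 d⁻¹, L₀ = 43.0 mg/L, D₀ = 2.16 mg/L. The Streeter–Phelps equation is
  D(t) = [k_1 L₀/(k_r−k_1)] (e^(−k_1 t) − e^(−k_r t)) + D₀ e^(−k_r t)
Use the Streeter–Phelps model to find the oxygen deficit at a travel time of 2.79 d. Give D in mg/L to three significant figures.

k_1 L₀/(k_r−k_1) = 0.237×43.0/(0.786−0.237) = 10.19/0.5490 = 18.56 mg/L.
e^(−k_1 t) = e^(−0.237×2.790) = 0.5162; e^(−k_r t) = e^(−0.786×2.790) = 0.1116.
D = 18.56 × (0.5162 − 0.1116) + 2.16 × 0.1116 = 7.511 + 0.2410 = 7.752 mg/L.

D ≈ 7.75 mg/L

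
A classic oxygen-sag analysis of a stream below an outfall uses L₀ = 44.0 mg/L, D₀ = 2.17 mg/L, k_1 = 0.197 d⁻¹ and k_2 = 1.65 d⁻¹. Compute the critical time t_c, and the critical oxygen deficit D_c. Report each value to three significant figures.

t_c ≈ 1.15 d; D_c ≈ 4.19 mg/L

With k_2/k_1 = 8.376 and 1 − D₀(k_2−k_1)/(k_1 L₀) = 0.6362,
t_c = ln(8.376 × 0.6362) / (1.65 − 0.197) = ln(5.329) / 1.453 = 1.673/1.453 = 1.152 d.
D_c = (k_1/k_2) L₀ e^(−k_1 t_c) = (0.197/1.65) × 44.0 × e^(−0.197×1.152) = 0.1194 × 44.0 × 0.7970 = 4.187 mg/L.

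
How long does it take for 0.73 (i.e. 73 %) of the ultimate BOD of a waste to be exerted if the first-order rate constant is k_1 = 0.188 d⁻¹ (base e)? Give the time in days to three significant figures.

y/L₀ = 1 − e^(−k_1 t) = 0.73 ⇒ e^(−k_1 t) = 0.270
t = −ln(0.270) / 0.188 = 1.309 / 0.188 = 6.965 d.

t ≈ 6.96 d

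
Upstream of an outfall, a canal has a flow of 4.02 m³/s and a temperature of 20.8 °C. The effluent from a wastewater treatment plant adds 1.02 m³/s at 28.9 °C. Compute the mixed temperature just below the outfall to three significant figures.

Flow-weighted mixing: C = (Q_r C_r + Q_w C_w)/(Q_r + Q_w)
= (4.02×20.8 + 1.02×28.9)/(4.02 + 1.02) = 113.1/5.040 = 22.44 °C.

22.4 °C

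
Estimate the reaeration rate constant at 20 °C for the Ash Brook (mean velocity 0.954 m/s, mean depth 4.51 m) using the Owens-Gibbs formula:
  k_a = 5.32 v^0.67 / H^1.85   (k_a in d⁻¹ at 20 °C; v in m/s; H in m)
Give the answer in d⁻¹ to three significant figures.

k_a = 5.32 × 0.954^0.67 / 4.51^1.85 = 5.32 × 0.9689 / 16.23 = 0.3177 d⁻¹.

k_a ≈ 0.318 d⁻¹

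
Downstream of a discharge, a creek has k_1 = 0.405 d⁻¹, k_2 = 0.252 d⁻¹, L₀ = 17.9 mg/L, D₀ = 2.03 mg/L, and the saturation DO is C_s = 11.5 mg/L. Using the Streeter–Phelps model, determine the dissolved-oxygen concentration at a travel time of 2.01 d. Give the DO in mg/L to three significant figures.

k_1 L₀/(k_2−k_1) = 0.405×17.9/(0.252−0.405) = 7.250/-0.1530 = -47.38 mg/L.
e^(−k_1 t) = e^(−0.405×2.010) = 0.4431; e^(−k_2 t) = e^(−0.252×2.010) = 0.6026.
D = -47.38 × (0.4431 − 0.6026) + 2.03 × 0.6026 = 7.559 + 1.223 = 8.782 mg/L.
DO = C_s − D = 11.5 − 8.782 = 2.718 mg/L.

DO ≈ 2.72 mg/L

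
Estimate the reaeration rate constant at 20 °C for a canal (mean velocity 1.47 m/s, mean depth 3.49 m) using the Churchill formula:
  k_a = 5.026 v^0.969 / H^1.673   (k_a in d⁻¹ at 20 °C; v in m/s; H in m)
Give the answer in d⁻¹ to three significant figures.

k_a = 5.026 × 1.47^0.969 / 3.49^1.673 = 5.026 × 1.453 / 8.094 = 0.9020 d⁻¹.

k_a ≈ 0.902 d⁻¹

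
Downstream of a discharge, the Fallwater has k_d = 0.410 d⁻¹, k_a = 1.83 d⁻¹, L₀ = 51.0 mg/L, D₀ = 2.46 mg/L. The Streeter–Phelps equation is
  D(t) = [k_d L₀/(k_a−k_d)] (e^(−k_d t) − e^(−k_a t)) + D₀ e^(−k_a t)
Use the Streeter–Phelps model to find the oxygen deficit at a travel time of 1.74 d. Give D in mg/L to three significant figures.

D ≈ 6.71 mg/L

k_d L₀/(k_a−k_d) = 0.410×51.0/(1.83−0.410) = 20.91/1.420 = 14.73 mg/L.
e^(−k_d t) = e^(−0.410×1.740) = 0.4900; e^(−k_a t) = e^(−1.83×1.740) = 0.04141.
D = 14.73 × (0.4900 − 0.04141) + 2.46 × 0.04141 = 6.605 + 0.1019 = 6.707 mg/L.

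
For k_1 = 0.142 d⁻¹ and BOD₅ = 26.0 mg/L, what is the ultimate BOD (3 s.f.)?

BOD₅ = L₀(1 − e^(−5k_1)) ⇒ L₀ = BOD₅ / (1 − e^(−5×0.142))
= 26.0 / (1 − 0.4916) = 26.0 / 0.5084 = 51.15 mg/L.

L₀ ≈ 51.1 mg/L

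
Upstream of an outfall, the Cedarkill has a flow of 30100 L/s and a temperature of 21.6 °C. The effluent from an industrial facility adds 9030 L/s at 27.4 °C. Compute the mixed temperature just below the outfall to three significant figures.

22.9 °C

Flow-weighted mixing: C = (Q_r C_r + Q_w C_w)/(Q_r + Q_w)
= (30100×21.6 + 9030×27.4)/(30100 + 9030) = 897600/39130 = 22.94 °C.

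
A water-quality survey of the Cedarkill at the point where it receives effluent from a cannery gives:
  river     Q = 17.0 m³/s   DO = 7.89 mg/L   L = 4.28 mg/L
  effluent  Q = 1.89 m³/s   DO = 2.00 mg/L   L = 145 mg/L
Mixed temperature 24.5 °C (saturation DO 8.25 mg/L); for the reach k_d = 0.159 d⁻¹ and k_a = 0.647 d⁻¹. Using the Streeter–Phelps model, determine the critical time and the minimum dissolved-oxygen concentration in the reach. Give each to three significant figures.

Mixed DO = (17.0×7.89 + 1.89×2.00)/(17.0+1.89) = 137.9/18.89 = 7.301 mg/L.
Mixed L₀ = (17.0×4.28 + 1.89×145)/(18.89) = 346.8/18.89 = 18.36 mg/L.
Initial deficit D₀ = C_s − DO₀ = 8.25 − 7.301 = 0.9493 mg/L.
t_c = (1/0.4880) ln[(0.647/0.159)(1 − 0.9493×0.4880/(0.159×18.36))] = 2.049 × ln(3.423) = 2.522 d.
D_c = (0.159/0.647) × 18.36 × e^(−0.159×2.522) = 0.2457 × 18.36 × 0.6697 = 3.021 mg/L.
Minimum DO = 8.25 − 3.021 = 5.229 mg/L.

t_c ≈ 2.52 d; minimum DO ≈ 5.23 mg/L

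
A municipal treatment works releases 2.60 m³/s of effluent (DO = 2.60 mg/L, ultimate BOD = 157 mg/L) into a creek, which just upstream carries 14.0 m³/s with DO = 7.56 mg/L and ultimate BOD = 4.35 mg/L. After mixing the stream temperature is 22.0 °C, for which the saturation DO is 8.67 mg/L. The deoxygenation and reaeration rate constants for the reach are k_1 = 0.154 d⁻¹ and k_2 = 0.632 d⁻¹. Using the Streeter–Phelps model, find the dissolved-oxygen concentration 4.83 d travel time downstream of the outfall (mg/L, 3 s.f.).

Mixed DO = (14.0×7.56 + 2.60×2.60)/(14.0+2.60) = 112.6/16.60 = 6.783 mg/L.
Mixed L₀ = (14.0×4.35 + 2.60×157)/(16.60) = 469.1/16.60 = 28.26 mg/L.
Initial deficit D₀ = C_s − DO₀ = 8.67 − 6.783 = 1.887 mg/L.
D(4.83) = [0.154×28.26/(0.632−0.154)](e^(−0.154×4.83) − e^(−0.632×4.83)) + 1.887 e^(−0.632×4.83)
= 9.104 × (0.4753 − 0.04724) + 1.887 × 0.04724 = 3.986 mg/L.
DO = 8.67 − 3.986 = 4.684 mg/L.

DO ≈ 4.68 mg/L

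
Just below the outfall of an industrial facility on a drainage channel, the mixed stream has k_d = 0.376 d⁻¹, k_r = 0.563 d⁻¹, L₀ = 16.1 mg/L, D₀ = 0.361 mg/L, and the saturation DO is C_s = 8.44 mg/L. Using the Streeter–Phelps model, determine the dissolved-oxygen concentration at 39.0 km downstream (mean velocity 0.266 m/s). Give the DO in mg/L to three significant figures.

DO ≈ 3.65 mg/L

Travel time t = x/v = 39.0 km / (0.266 m/s) = 39000 m / 0.266 m/s = 146600 s = 1.697 d.
k_d L₀/(k_r−k_d) = 0.376×16.1/(0.563−0.376) = 6.054/0.1870 = 32.37 mg/L.
e^(−k_d t) = e^(−0.376×1.697) = 0.5283; e^(−k_r t) = e^(−0.563×1.697) = 0.3847.
D = 32.37 × (0.5283 − 0.3847) + 0.361 × 0.3847 = 4.650 + 0.1389 = 4.789 mg/L.
DO = C_s − D = 8.44 − 4.789 = 3.651 mg/L.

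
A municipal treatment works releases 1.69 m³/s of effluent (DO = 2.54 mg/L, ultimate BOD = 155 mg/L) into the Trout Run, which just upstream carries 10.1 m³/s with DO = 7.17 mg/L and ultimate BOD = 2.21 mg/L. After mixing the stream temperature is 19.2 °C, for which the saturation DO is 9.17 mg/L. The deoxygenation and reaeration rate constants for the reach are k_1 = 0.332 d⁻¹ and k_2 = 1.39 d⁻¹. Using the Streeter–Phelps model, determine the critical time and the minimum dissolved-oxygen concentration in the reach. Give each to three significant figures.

Mixed DO = (10.1×7.17 + 1.69×2.54)/(10.1+1.69) = 76.71/11.79 = 6.506 mg/L.
Mixed L₀ = (10.1×2.21 + 1.69×155)/(11.79) = 284.3/11.79 = 24.11 mg/L.
Initial deficit D₀ = C_s − DO₀ = 9.17 − 6.506 = 2.664 mg/L.
t_c = (1/1.058) ln[(1.39/0.332)(1 − 2.664×1.058/(0.332×24.11))] = 0.9452 × ln(2.713) = 0.9433 d.
D_c = (0.332/1.39) × 24.11 × e^(−0.332×0.9433) = 0.2388 × 24.11 × 0.7311 = 4.211 mg/L.
Minimum DO = 9.17 − 4.211 = 4.959 mg/L.

t_c ≈ 0.943 d; minimum DO ≈ 4.96 mg/L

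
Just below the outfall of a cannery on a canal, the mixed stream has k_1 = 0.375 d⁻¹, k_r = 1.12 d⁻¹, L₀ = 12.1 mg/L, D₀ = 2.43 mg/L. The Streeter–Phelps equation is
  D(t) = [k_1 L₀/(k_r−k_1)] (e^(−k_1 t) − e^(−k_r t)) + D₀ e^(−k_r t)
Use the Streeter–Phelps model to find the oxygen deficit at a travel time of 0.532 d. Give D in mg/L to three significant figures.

k_1 L₀/(k_r−k_1) = 0.375×12.1/(1.12−0.375) = 4.537/0.7450 = 6.091 mg/L.
e^(−k_1 t) = e^(−0.375×0.5320) = 0.8191; e^(−k_r t) = e^(−1.12×0.5320) = 0.5511.
D = 6.091 × (0.8191 − 0.5511) + 2.43 × 0.5511 = 1.633 + 1.339 = 2.972 mg/L.

D ≈ 2.97 mg/L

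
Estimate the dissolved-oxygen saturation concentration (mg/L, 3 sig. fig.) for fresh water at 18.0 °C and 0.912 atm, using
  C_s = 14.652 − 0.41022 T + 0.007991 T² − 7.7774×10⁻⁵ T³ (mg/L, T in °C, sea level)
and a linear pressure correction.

At sea level: C_s = 14.652 − 0.41022×18.0 + 0.007991×18.0² − 7.7774×10⁻⁵×18.0³ = 9.404 mg/L.
Pressure correction: C_s' = 9.404 × 0.912 = 8.576 mg/L.

C_s ≈ 8.58 mg/L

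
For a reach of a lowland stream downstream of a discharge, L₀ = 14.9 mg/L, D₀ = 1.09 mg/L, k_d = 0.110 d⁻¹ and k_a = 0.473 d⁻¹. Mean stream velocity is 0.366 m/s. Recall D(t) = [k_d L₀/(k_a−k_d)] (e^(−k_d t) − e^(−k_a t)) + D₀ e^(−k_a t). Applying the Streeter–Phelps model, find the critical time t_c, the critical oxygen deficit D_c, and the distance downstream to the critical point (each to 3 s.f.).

t_c ≈ 3.26 d; D_c ≈ 2.42 mg/L; x_c ≈ 103 km

At the critical point dD/dt = 0, so k_d L₀ e^(−k_d t) = k_a D. Substituting D(t) from the Streeter–Phelps equation and solving for t gives
t_c = ln[(k_a/k_d)(1 − D₀(k_a−k_d)/(k_d L₀))] / (k_a−k_d).
Here k_a−k_d = 0.3630 d⁻¹ and 1 − D₀(k_a−k_d)/(k_d L₀) = 1 − 1.09×0.3630/(0.110×14.9) = 0.7586, so
t_c = ln(4.300 × 0.7586) / 0.3630 = 1.182 / 0.3630 = 3.257 d.
L(t_c) = L₀ e^(−k_d t_c) = 14.9 × 0.6989 = 10.41 mg/L, and at the critical point k_a D_c = k_d L, so D_c = (0.110/0.473) × 10.41 = 2.422 mg/L.
x_c = v t_c = 0.366 m/s × 3.257 d × 86400 s/d = 103000 m ≈ 103 km.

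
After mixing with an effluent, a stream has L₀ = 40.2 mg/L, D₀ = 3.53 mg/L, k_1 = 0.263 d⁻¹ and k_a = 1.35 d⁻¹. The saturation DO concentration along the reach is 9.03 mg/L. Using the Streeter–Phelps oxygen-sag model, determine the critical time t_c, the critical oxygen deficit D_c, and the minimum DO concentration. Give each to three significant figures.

t_c ≈ 1.09 d; D_c ≈ 5.88 mg/L; min DO ≈ 3.15 mg/L

t_c = [1/(k_a−k_1)] ln[(k_a/k_1)(1 − D₀(k_a−k_1)/(k_1 L₀))]
= [1/(1.35−0.263)] ln[(1.35/0.263)(1 − 3.53×1.087/(0.263×40.2))]
= (1/1.087) ln[5.133 × 0.6371] = 0.9200 × ln(3.270) = 0.9200 × 1.185 = 1.090 d.
L(t_c) = L₀ e^(−k_1 t_c) = 40.2 × 0.7508 = 30.18 mg/L, and at the critical point k_a D_c = k_1 L, so D_c = (0.263/1.35) × 30.18 = 5.880 mg/L.
Minimum DO = C_s − D_c = 9.03 − 5.880 = 3.150 mg/L.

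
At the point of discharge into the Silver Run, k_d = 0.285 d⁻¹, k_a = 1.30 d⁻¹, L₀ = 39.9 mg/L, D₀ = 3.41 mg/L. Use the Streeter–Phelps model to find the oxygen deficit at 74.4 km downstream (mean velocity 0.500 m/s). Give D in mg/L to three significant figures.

D ≈ 6.03 mg/L

Travel time t = x/v = 74.4 km / (0.500 m/s) = 74400 m / 0.500 m/s = 148800 s = 1.722 d.
k_d L₀/(k_a−k_d) = 0.285×39.9/(1.30−0.285) = 11.37/1.015 = 11.20 mg/L.
e^(−k_d t) = e^(−0.285×1.722) = 0.6121; e^(−k_a t) = e^(−1.30×1.722) = 0.1066.
D = 11.20 × (0.6121 − 0.1066) + 3.41 × 0.1066 = 5.664 + 0.3634 = 6.027 mg/L.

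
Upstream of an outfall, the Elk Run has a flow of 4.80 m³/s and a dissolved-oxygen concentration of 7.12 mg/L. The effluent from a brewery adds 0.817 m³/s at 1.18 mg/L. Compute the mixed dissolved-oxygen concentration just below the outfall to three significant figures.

6.26 mg/L

Flow-weighted mixing: C = (Q_r C_r + Q_w C_w)/(Q_r + Q_w)
= (4.80×7.12 + 0.817×1.18)/(4.80 + 0.817) = 35.14/5.617 = 6.256 mg/L.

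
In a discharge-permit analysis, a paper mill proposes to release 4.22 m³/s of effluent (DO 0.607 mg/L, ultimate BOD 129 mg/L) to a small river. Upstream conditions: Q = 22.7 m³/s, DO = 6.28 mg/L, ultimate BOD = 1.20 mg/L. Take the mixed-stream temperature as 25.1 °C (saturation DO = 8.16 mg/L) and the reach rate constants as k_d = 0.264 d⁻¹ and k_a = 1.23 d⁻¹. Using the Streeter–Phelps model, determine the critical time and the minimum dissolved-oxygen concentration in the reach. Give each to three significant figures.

t_c ≈ 0.922 d; minimum DO ≈ 4.59 mg/L

Mixed DO = (22.7×6.28 + 4.22×0.607)/(22.7+4.22) = 145.1/26.92 = 5.391 mg/L.
Mixed L₀ = (22.7×1.20 + 4.22×129)/(26.92) = 571.6/26.92 = 21.23 mg/L.
Initial deficit D₀ = C_s − DO₀ = 8.16 − 5.391 = 2.769 mg/L.
t_c = (1/0.9660) ln[(1.23/0.264)(1 − 2.769×0.9660/(0.264×21.23))] = 1.035 × ln(2.436) = 0.9216 d.
D_c = (0.264/1.23) × 21.23 × e^(−0.264×0.9216) = 0.2146 × 21.23 × 0.7840 = 3.573 mg/L.
Minimum DO = 8.16 − 3.573 = 4.587 mg/L.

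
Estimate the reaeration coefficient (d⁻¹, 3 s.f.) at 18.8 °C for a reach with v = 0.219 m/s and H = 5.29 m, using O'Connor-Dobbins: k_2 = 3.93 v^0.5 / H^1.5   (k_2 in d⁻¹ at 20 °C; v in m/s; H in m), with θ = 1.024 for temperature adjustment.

k_2 ≈ 0.147 d⁻¹

k_2(20) = 3.93 × 0.219^0.5 / 5.29^1.5 = 3.93 × 0.4680 / 12.17 = 0.1512 d⁻¹.
k_2(18.8) = 0.1512 × 1.024^(18.8−20) = 0.1512 × 0.9719 = 0.1469 d⁻¹.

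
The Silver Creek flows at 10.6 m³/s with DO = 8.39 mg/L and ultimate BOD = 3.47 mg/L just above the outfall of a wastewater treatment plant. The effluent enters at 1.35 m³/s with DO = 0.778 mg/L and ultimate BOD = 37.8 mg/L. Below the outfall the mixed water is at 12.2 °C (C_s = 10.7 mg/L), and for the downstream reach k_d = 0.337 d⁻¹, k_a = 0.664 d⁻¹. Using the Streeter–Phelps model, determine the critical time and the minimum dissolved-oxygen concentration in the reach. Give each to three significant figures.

t_c ≈ 0.416 d; minimum DO ≈ 7.46 mg/L

Mixed DO = (10.6×8.39 + 1.35×0.778)/(10.6+1.35) = 89.98/11.95 = 7.530 mg/L.
Mixed L₀ = (10.6×3.47 + 1.35×37.8)/(11.95) = 87.81/11.95 = 7.348 mg/L.
Initial deficit D₀ = C_s − DO₀ = 10.7 − 7.530 = 3.170 mg/L.
t_c = (1/0.3270) ln[(0.664/0.337)(1 − 3.170×0.3270/(0.337×7.348))] = 3.058 × ln(1.146) = 0.4156 d.
D_c = (0.337/0.664) × 7.348 × e^(−0.337×0.4156) = 0.5075 × 7.348 × 0.8693 = 3.242 mg/L.
Minimum DO = 10.7 − 3.242 = 7.458 mg/L.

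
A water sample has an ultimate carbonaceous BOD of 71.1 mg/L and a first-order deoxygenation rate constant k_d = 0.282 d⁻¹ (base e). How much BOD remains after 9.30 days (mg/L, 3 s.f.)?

L ≈ 5.16 mg/L

L_t = L₀ e^(−k_d t) = 71.1 × e^(−0.282×9.30) = 71.1 × 0.07261 = 5.163 mg/L.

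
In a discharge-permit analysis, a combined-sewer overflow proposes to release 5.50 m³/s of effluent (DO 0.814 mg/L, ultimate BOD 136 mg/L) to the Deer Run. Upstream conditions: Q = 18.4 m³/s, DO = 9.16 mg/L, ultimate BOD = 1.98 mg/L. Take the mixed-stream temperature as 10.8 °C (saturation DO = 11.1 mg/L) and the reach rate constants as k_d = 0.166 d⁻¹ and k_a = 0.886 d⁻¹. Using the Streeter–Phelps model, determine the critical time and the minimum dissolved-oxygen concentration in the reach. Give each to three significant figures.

Mixed DO = (18.4×9.16 + 5.50×0.814)/(18.4+5.50) = 173.0/23.90 = 7.239 mg/L.
Mixed L₀ = (18.4×1.98 + 5.50×136)/(23.90) = 784.4/23.90 = 32.82 mg/L.
Initial deficit D₀ = C_s − DO₀ = 11.1 − 7.239 = 3.861 mg/L.
t_c = (1/0.7200) ln[(0.886/0.166)(1 − 3.861×0.7200/(0.166×32.82))] = 1.389 × ln(2.614) = 1.335 d.
D_c = (0.166/0.886) × 32.82 × e^(−0.166×1.335) = 0.1874 × 32.82 × 0.8013 = 4.927 mg/L.
Minimum DO = 11.1 − 4.927 = 6.173 mg/L.

t_c ≈ 1.33 d; minimum DO ≈ 6.17 mg/L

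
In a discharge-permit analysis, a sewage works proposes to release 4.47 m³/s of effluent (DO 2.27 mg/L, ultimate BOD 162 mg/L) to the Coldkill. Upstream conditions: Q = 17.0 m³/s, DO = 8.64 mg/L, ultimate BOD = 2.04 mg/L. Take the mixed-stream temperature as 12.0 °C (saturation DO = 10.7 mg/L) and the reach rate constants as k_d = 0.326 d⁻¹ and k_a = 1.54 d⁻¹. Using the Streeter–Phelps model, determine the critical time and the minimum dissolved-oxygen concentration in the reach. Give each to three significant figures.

Mixed DO = (17.0×8.64 + 4.47×2.27)/(17.0+4.47) = 157.0/21.47 = 7.314 mg/L.
Mixed L₀ = (17.0×2.04 + 4.47×162)/(21.47) = 758.8/21.47 = 35.34 mg/L.
Initial deficit D₀ = C_s − DO₀ = 10.7 − 7.314 = 3.386 mg/L.
t_c = (1/1.214) ln[(1.54/0.326)(1 − 3.386×1.214/(0.326×35.34))] = 0.8237 × ln(3.038) = 0.9155 d.
D_c = (0.326/1.54) × 35.34 × e^(−0.326×0.9155) = 0.2117 × 35.34 × 0.7420 = 5.551 mg/L.
Minimum DO = 10.7 − 5.551 = 5.149 mg/L.

t_c ≈ 0.915 d; minimum DO ≈ 5.15 mg/L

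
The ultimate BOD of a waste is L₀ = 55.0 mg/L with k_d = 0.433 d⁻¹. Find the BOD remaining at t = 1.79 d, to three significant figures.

L_t = L₀ e^(−k_d t) = 55.0 × e^(−0.433×1.79) = 55.0 × 0.4607 = 25.34 mg/L.

L ≈ 25.3 mg/L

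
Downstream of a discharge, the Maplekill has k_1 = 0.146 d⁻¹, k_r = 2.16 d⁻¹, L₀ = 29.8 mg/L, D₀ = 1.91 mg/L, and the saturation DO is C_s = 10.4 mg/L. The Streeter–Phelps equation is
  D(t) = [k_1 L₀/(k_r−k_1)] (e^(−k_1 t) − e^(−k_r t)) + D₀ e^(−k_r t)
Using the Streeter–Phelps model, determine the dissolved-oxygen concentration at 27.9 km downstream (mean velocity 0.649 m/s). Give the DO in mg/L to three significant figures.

DO ≈ 8.48 mg/L

Travel time t = x/v = 27.9 km / (0.649 m/s) = 27900 m / 0.649 m/s = 42990 s = 0.4976 d.
k_1 L₀/(k_r−k_1) = 0.146×29.8/(2.16−0.146) = 4.351/2.014 = 2.160 mg/L.
e^(−k_1 t) = e^(−0.146×0.4976) = 0.9299; e^(−k_r t) = e^(−2.16×0.4976) = 0.3414.
D = 2.160 × (0.9299 − 0.3414) + 1.91 × 0.3414 = 1.271 + 0.6521 = 1.923 mg/L.
DO = C_s − D = 10.4 − 1.923 = 8.477 mg/L.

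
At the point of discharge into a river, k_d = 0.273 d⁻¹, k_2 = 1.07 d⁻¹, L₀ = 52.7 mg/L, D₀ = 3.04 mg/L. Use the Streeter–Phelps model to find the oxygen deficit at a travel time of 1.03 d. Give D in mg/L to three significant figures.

D ≈ 8.64 mg/L

k_d L₀/(k_2−k_d) = 0.273×52.7/(1.07−0.273) = 14.39/0.7970 = 18.05 mg/L.
e^(−k_d t) = e^(−0.273×1.030) = 0.7549; e^(−k_2 t) = e^(−1.07×1.030) = 0.3322.
D = 18.05 × (0.7549 − 0.3322) + 3.04 × 0.3322 = 7.631 + 1.010 = 8.640 mg/L.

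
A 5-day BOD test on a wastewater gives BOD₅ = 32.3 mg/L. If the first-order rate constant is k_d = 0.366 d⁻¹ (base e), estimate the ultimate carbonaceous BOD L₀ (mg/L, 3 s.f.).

L₀ ≈ 38.5 mg/L

BOD₅ = L₀(1 − e^(−5k_d)) ⇒ L₀ = BOD₅ / (1 − e^(−5×0.366))
= 32.3 / (1 − 0.1604) = 32.3 / 0.8396 = 38.47 mg/L.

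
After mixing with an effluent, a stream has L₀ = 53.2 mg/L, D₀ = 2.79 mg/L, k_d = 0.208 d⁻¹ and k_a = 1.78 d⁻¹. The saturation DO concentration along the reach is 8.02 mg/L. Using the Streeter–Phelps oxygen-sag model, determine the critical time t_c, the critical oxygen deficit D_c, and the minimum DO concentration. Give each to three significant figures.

At the critical point dD/dt = 0, so k_d L₀ e^(−k_d t) = k_a D. Substituting D(t) from the Streeter–Phelps equation and solving for t gives
t_c = ln[(k_a/k_d)(1 − D₀(k_a−k_d)/(k_d L₀))] / (k_a−k_d).
Here k_a−k_d = 1.572 d⁻¹ and 1 − D₀(k_a−k_d)/(k_d L₀) = 1 − 2.79×1.572/(0.208×53.2) = 0.6036, so
t_c = ln(8.558 × 0.6036) / 1.572 = 1.642 / 1.572 = 1.045 d.
D_c = (k_d/k_a) L₀ e^(−k_d t_c) = (0.208/1.78) × 53.2 × e^(−0.208×1.045) = 0.1169 × 53.2 × 0.8047 = 5.003 mg/L.
Minimum DO = C_s − D_c = 8.02 − 5.003 = 3.017 mg/L.

t_c ≈ 1.04 d; D_c ≈ 5.00 mg/L; min DO ≈ 3.02 mg/L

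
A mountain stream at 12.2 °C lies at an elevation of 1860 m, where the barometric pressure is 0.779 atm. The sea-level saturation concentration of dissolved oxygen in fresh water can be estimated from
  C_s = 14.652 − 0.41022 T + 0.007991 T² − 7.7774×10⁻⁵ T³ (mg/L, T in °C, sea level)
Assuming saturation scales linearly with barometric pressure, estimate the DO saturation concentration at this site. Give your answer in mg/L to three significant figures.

At sea level: C_s = 14.652 − 0.41022×12.2 + 0.007991×12.2² − 7.7774×10⁻⁵×12.2³ = 10.70 mg/L.
Pressure correction: C_s' = 10.70 × 0.779 = 8.332 mg/L.

C_s ≈ 8.33 mg/L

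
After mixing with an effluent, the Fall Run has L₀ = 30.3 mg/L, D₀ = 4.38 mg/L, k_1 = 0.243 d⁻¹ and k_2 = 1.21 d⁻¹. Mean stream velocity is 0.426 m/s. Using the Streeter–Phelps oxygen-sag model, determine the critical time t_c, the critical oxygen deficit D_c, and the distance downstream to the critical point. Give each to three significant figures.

With k_2/k_1 = 4.979 and 1 − D₀(k_2−k_1)/(k_1 L₀) = 0.4248,
t_c = ln(4.979 × 0.4248) / (1.21 − 0.243) = ln(2.115) / 0.9670 = 0.7491/0.9670 = 0.7746 d.
D_c = (k_1/k_2) L₀ e^(−k_1 t_c) = (0.243/1.21) × 30.3 × e^(−0.243×0.7746) = 0.2008 × 30.3 × 0.8284 = 5.041 mg/L.
x_c = v t_c = 0.426 m/s × 0.7746 d × 86400 s/d = 28510 m ≈ 28.5 km.

t_c ≈ 0.775 d; D_c ≈ 5.04 mg/L; x_c ≈ 28.5 km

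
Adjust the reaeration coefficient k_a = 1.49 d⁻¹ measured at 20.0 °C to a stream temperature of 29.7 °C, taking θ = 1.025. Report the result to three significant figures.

k_a ≈ 1.89 d⁻¹

k_a(T₂) = k_a(T₁) · θ^(T₂−T₁) = 1.49 × 1.025^(29.7−20.0)
= 1.49 × 1.025^9.70 = 1.49 × 1.271 = 1.893 d⁻¹.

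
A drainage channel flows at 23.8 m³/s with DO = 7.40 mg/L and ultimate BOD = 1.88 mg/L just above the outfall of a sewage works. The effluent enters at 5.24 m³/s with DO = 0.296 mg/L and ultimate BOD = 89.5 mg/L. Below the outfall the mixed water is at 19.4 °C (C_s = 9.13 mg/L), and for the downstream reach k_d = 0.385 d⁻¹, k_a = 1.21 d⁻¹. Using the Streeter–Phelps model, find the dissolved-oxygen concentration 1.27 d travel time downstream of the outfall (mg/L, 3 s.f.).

Mixed DO = (23.8×7.40 + 5.24×0.296)/(23.8+5.24) = 177.7/29.04 = 6.118 mg/L.
Mixed L₀ = (23.8×1.88 + 5.24×89.5)/(29.04) = 513.7/29.04 = 17.69 mg/L.
Initial deficit D₀ = C_s − DO₀ = 9.13 − 6.118 = 3.012 mg/L.
D(1.27) = [0.385×17.69/(1.21−0.385)](e^(−0.385×1.27) − e^(−1.21×1.27)) + 3.012 e^(−1.21×1.27)
= 8.255 × (0.6133 − 0.2151) + 3.012 × 0.2151 = 3.935 mg/L.
DO = 9.13 − 3.935 = 5.195 mg/L.

DO ≈ 5.20 mg/L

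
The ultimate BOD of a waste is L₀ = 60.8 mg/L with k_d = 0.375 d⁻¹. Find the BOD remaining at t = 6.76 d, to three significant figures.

L_t = L₀ e^(−k_d t) = 60.8 × e^(−0.375×6.76) = 60.8 × 0.07926 = 4.819 mg/L.

L ≈ 4.82 mg/L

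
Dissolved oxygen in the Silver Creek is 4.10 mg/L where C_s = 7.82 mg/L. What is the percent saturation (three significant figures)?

52.4 % saturation

% saturation = C/C_s × 100 = 4.10/7.82 × 100 = 52.4 %.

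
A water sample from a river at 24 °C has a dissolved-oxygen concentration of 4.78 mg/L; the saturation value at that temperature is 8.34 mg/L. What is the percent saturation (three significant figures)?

% saturation = C/C_s × 100 = 4.78/8.34 × 100 = 57.3 %.

57.3 % saturation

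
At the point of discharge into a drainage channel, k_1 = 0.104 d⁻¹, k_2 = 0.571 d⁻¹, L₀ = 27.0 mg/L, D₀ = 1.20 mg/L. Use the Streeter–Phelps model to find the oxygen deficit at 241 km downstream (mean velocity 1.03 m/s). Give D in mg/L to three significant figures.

Travel time t = x/v = 241 km / (1.03 m/s) = 241000 m / 1.03 m/s = 234000 s = 2.708 d.
k_1 L₀/(k_2−k_1) = 0.104×27.0/(0.571−0.104) = 2.808/0.4670 = 6.013 mg/L.
e^(−k_1 t) = e^(−0.104×2.708) = 0.7545; e^(−k_2 t) = e^(−0.571×2.708) = 0.2130.
D = 6.013 × (0.7545 − 0.2130) + 1.20 × 0.2130 = 3.256 + 0.2556 = 3.512 mg/L.

D ≈ 3.51 mg/L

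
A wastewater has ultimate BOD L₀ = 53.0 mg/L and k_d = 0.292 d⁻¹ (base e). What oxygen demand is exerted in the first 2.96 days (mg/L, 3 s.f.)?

y ≈ 30.7 mg/L

y_t = L₀(1 − e^(−k_d t)) = 53.0 × (1 − e^(−0.292×2.96))
= 53.0 × (1 − 0.4213) = 53.0 × 0.5787 = 30.67 mg/L.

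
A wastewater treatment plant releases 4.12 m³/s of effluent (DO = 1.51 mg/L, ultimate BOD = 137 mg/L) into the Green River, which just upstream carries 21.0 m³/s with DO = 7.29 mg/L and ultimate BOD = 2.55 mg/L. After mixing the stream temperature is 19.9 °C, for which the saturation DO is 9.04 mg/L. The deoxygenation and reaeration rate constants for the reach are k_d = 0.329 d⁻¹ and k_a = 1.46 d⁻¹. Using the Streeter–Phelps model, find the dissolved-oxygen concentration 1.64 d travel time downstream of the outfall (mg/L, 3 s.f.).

Mixed DO = (21.0×7.29 + 4.12×1.51)/(21.0+4.12) = 159.3/25.12 = 6.342 mg/L.
Mixed L₀ = (21.0×2.55 + 4.12×137)/(25.12) = 618.0/25.12 = 24.60 mg/L.
Initial deficit D₀ = C_s − DO₀ = 9.04 − 6.342 = 2.698 mg/L.
D(1.64) = [0.329×24.60/(1.46−0.329)](e^(−0.329×1.64) − e^(−1.46×1.64)) + 2.698 e^(−1.46×1.64)
= 7.156 × (0.5830 − 0.09123) + 2.698 × 0.09123 = 3.765 mg/L.
DO = 9.04 − 3.765 = 5.275 mg/L.

DO ≈ 5.27 mg/L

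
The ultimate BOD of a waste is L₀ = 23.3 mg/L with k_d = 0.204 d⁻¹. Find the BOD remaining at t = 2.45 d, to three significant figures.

L ≈ 14.1 mg/L

L_t = L₀ e^(−k_d t) = 23.3 × e^(−0.204×2.45) = 23.3 × 0.6067 = 14.13 mg/L.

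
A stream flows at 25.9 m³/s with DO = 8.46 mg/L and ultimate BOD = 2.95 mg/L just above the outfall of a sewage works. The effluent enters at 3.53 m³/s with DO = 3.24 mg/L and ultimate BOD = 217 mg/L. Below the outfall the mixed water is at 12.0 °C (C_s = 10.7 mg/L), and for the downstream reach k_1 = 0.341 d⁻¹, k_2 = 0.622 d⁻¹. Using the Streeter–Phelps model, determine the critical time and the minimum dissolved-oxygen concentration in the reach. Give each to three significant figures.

t_c ≈ 1.83 d; minimum DO ≈ 2.30 mg/L

Mixed DO = (25.9×8.46 + 3.53×3.24)/(25.9+3.53) = 230.6/29.43 = 7.834 mg/L.
Mixed L₀ = (25.9×2.95 + 3.53×217)/(29.43) = 842.4/29.43 = 28.62 mg/L.
Initial deficit D₀ = C_s − DO₀ = 10.7 − 7.834 = 2.866 mg/L.
t_c = (1/0.2810) ln[(0.622/0.341)(1 − 2.866×0.2810/(0.341×28.62))] = 3.559 × ln(1.674) = 1.833 d.
D_c = (0.341/0.622) × 28.62 × e^(−0.341×1.833) = 0.5482 × 28.62 × 0.5353 = 8.401 mg/L.
Minimum DO = 10.7 − 8.401 = 2.299 mg/L.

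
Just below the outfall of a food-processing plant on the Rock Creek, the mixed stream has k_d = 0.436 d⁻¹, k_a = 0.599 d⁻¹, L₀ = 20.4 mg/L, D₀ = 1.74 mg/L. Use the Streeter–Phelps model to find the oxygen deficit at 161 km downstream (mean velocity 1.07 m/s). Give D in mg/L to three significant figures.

Travel time t = x/v = 161 km / (1.07 m/s) = 161000 m / 1.07 m/s = 150500 s = 1.742 d.
k_d L₀/(k_a−k_d) = 0.436×20.4/(0.599−0.436) = 8.894/0.1630 = 54.57 mg/L.
e^(−k_d t) = e^(−0.436×1.742) = 0.4680; e^(−k_a t) = e^(−0.599×1.742) = 0.3523.
D = 54.57 × (0.4680 − 0.3523) + 1.74 × 0.3523 = 6.311 + 0.6131 = 6.924 mg/L.

D ≈ 6.92 mg/L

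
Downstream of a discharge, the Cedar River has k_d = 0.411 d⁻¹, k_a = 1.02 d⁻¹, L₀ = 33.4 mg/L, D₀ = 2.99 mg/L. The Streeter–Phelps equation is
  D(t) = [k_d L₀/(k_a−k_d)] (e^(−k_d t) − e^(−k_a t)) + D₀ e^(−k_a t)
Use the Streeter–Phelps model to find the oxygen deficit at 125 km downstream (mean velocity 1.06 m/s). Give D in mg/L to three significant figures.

Travel time t = x/v = 125 km / (1.06 m/s) = 125000 m / 1.06 m/s = 117900 s = 1.365 d.
k_d L₀/(k_a−k_d) = 0.411×33.4/(1.02−0.411) = 13.73/0.6090 = 22.54 mg/L.
e^(−k_d t) = e^(−0.411×1.365) = 0.5707; e^(−k_a t) = e^(−1.02×1.365) = 0.2485.
D = 22.54 × (0.5707 − 0.2485) + 2.99 × 0.2485 = 7.261 + 0.7431 = 8.004 mg/L.

D ≈ 8.00 mg/L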